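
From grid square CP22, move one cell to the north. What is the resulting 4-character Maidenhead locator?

Latitude square 2; +1 → 3.
The longitude characters are unchanged.

CP23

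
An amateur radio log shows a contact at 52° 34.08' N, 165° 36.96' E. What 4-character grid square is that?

Shift to the Maidenhead origin (180°W, 90°S): lon 345.62, lat 142.57.
Field: lon ⌊345.62/20⌋ = 17 → R; lat ⌊142.57/10⌋ = 14 → O.
Square: lon ⌊5.62/2⌋ = 2; lat ⌊2.57/1⌋ = 2.

RO22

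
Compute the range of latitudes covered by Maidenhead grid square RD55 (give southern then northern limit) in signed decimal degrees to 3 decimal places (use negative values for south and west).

Field R=17, D=3: +17·20° lon, +3·10° lat → SW at lon 160°, lat -60°.
Square 5, 5: +5·2° lon, +5·1° lat → SW at lon 170°, lat -55°.
Cell spans 2° lon × 1° lat.
south -55.000, north -54.000.

-55.000, -54.000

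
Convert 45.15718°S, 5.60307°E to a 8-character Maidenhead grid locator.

JE24tu22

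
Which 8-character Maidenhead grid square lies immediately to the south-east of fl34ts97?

Longitude extended square 9; +1 → 10, wraps to 0, carry into subsquare.
Longitude subsquare t = 19; +1 → 20 = u.
Latitude extended square 7; −1 → 6.

FL34us06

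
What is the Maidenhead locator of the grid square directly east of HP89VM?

Longitude subsquare v = 21; +1 → 22 = w.
The latitude characters are unchanged.

HP89wm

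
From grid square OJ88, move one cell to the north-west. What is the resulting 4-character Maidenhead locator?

OJ79

Longitude square 8; −1 → 7.
Latitude square 8; +1 → 9.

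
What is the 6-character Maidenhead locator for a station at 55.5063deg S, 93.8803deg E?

ND64wl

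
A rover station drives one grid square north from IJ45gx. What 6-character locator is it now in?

IJ46ga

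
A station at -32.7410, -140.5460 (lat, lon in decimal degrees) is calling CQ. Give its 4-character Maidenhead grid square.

BF97

Shift to the Maidenhead origin (180°W, 90°S): lon 39.45, lat 57.26.
Field (20°×10°, letters A–R): 39.45/20 → 1 → B, 57.26/10 → 5 → F; chars BF.
Square (2°×1°, digits 0–9): 19.45/2 → 9, 7.26/1 → 7; chars 97.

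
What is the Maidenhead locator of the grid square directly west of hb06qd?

Longitude subsquare q = 16; −1 → 15 = p.
The latitude characters are unchanged.

HB06pd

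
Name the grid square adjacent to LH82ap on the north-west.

LH72xq

Longitude subsquare a = 0; −1 → -1, wraps to 23 = x, carry into square.
Longitude square 8; −1 → 7.
Latitude subsquare p = 15; +1 → 16 = q.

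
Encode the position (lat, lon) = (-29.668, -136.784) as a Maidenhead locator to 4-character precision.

CG10

Add 180° to longitude and 90° to latitude: 43.22, 60.33.
Field (20°×10°, letters A–R): 43.22/20 → 2 → C, 60.33/10 → 6 → G; chars CG.
Square (2°×1°, digits 0–9): 3.22/2 → 1, 0.33/1 → 0; chars 10.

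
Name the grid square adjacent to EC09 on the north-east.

ED10

Longitude square 0; +1 → 1.
Latitude square 9; +1 → 10, wraps to 0, carry into field.
Latitude field C = 2; +1 → 3 = D.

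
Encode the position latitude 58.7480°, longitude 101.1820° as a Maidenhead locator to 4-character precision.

OO08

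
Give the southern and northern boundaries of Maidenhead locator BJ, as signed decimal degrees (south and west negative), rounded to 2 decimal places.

0.00, 10.00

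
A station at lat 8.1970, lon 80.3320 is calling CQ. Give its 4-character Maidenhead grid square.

NJ08

Shift to the Maidenhead origin (180°W, 90°S): lon 260.33, lat 98.20.
Field: lon ⌊260.33/20⌋ = 13 → N; lat ⌊98.20/10⌋ = 9 → J.
Square: lon ⌊0.33/2⌋ = 0; lat ⌊8.20/1⌋ = 8.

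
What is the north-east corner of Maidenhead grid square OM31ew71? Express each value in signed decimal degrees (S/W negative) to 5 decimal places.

31.92500, 106.40000

Field O=14, M=12: +14·20° lon, +12·10° lat → SW at lon 100°, lat 30°.
Square 3, 1: +3·2° lon, +1·1° lat → SW at lon 106°, lat 31°.
Subsquare e=4, w=22: +4·0.0833333° lon, +22·0.0416667° lat → SW at lon 106.333°, lat 31.9167°.
Extended square 7, 1: +7·0.00833333° lon, +1·0.00416667° lat → SW at lon 106.392°, lat 31.9208°.
Cell spans 0.00833333° lon × 0.00416667° lat. NE corner is SW corner plus one full cell.
latitude 31.92500, longitude 106.40000.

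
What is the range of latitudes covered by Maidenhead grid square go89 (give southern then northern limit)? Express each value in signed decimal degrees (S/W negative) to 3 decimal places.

Field G=6, O=14: +6·20° lon, +14·10° lat → SW at lon -60°, lat 50°.
Square 8, 9: +8·2° lon, +9·1° lat → SW at lon -44°, lat 59°.
Cell spans 2° lon × 1° lat.
south 59.000, north 60.000.

59.000, 60.000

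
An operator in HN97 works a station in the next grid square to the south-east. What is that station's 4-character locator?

IN06

Longitude square 9; +1 → 10, wraps to 0, carry into field.
Longitude field H = 7; +1 → 8 = I.
Latitude square 7; −1 → 6.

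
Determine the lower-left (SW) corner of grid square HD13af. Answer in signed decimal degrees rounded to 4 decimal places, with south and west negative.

Field H=7, D=3: +7·20° lon, +3·10° lat → SW at lon -40°, lat -60°.
Square 1, 3: +1·2° lon, +3·1° lat → SW at lon -38°, lat -57°.
Subsquare a=0, f=5: +0·0.0833333° lon, +5·0.0416667° lat → SW at lon -38°, lat -56.7917°.
latitude -56.7917, longitude -38.0000.

-56.7917, -38.0000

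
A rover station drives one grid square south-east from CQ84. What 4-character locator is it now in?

Longitude square 8; +1 → 9.
Latitude square 4; −1 → 3.

CQ93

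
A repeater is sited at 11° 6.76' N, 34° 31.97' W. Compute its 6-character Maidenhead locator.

HK21rc

Shift to the Maidenhead origin (180°W, 90°S): lon 145.4672, lat 101.1127.
Field: lon ⌊145.4672/20⌋ = 7 → H; lat ⌊101.1127/10⌋ = 10 → K.
Square: lon ⌊5.4672/2⌋ = 2; lat ⌊1.1127/1⌋ = 1.
Subsquare: lon ⌊1.4672/0.0833333⌋ = 17 → r; lat ⌊0.1127/0.0416667⌋ = 2 → c.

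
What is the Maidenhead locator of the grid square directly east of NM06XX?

NM16ax

Longitude subsquare x = 23; +1 → 24, wraps to 0 = a, carry into square.
Longitude square 0; +1 → 1.
The latitude characters are unchanged.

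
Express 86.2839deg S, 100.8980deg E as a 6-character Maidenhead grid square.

Offset from 180°W / 90°S: lon 280.8980°, lat 3.7161°.
Field: lon ⌊280.8980/20⌋ = 14 → O; lat ⌊3.7161/10⌋ = 0 → A.
Square: lon ⌊0.8980/2⌋ = 0; lat ⌊3.7161/1⌋ = 3.
Subsquare: lon ⌊0.8980/0.0833333⌋ = 10 → k; lat ⌊0.7161/0.0416667⌋ = 17 → r.

OA03kr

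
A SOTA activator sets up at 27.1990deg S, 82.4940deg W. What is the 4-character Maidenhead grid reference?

Shift to the Maidenhead origin (180°W, 90°S): lon 97.51, lat 62.80.
Field: lon ⌊97.51/20⌋ = 4 → E; lat ⌊62.80/10⌋ = 6 → G.
Square: lon ⌊17.51/2⌋ = 8; lat ⌊2.80/1⌋ = 2.

EG82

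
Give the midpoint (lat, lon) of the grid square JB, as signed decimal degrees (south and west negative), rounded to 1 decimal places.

Field J=9, B=1: +9·20° lon, +1·10° lat → SW at lon 0°, lat -80°.
Cell spans 20° lon × 10° lat. Centre is SW corner plus half of each.
latitude -75.0, longitude 10.0.

-75.0, 10.0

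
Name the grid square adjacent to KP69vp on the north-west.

KP69uq

Longitude subsquare v = 21; −1 → 20 = u.
Latitude subsquare p = 15; +1 → 16 = q.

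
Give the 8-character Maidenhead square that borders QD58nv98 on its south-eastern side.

Longitude extended square 9; +1 → 10, wraps to 0, carry into subsquare.
Longitude subsquare n = 13; +1 → 14 = o.
Latitude extended square 8; −1 → 7.

QD58ov07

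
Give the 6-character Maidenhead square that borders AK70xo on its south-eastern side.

Longitude subsquare x = 23; +1 → 24, wraps to 0 = a, carry into square.
Longitude square 7; +1 → 8.
Latitude subsquare o = 14; −1 → 13 = n.

AK80an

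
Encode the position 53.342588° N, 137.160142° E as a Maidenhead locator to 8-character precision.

Shift to the Maidenhead origin (180°W, 90°S): lon 317.16014, lat 143.34259.
Field (20°×10°, letters A–R): lon ⌊317.16014/20⌋ = 15 → P; lat ⌊143.34259/10⌋ = 14 → O.
Square (2°×1°, digits 0–9): lon ⌊17.16014/2⌋ = 8; lat ⌊3.34259/1⌋ = 3.
Subsquare (5′×2.5′, letters a–x): lon ⌊1.16014/0.0833333⌋ = 13 → n; lat ⌊0.34259/0.0416667⌋ = 8 → i.
Extended square (30″×15″, digits 0–9): lon ⌊0.07681/0.00833333⌋ = 9; lat ⌊0.00925/0.00416667⌋ = 2.

PO83ni92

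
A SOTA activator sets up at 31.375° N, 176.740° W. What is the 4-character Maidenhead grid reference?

AM11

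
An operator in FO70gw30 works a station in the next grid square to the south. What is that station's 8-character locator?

FO70gv39

Latitude extended square 0; −1 → -1, wraps to 9, carry into subsquare.
Latitude subsquare w = 22; −1 → 21 = v.
The longitude characters are unchanged.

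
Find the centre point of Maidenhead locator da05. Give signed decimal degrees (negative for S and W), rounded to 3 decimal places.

-84.500, -119.000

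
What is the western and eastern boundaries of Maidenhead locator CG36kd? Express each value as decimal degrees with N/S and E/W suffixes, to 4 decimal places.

133.1667° W, 133.0833° W

Field C=2, G=6: +2·20° lon, +6·10° lat → SW at lon -140°, lat -30°.
Square 3, 6: +3·2° lon, +6·1° lat → SW at lon -134°, lat -24°.
Subsquare k=10, d=3: +10·0.0833333° lon, +3·0.0416667° lat → SW at lon -133.167°, lat -23.875°.
Cell spans 0.0833333° lon × 0.0416667° lat.
west 133.1667° W, east 133.0833° W.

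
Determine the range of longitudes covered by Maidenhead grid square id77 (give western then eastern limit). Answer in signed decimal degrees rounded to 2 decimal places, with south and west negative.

Field I=8, D=3: +8·20° lon, +3·10° lat → SW at lon -20°, lat -60°.
Square 7, 7: +7·2° lon, +7·1° lat → SW at lon -6°, lat -53°.
Cell spans 2° lon × 1° lat.
west -6.00, east -4.00.

-6.00, -4.00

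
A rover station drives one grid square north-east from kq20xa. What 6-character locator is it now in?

Longitude subsquare x = 23; +1 → 24, wraps to 0 = a, carry into square.
Longitude square 2; +1 → 3.
Latitude subsquare a = 0; +1 → 1 = b.

KQ30ab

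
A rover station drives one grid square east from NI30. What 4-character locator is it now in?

NI40

Longitude square 3; +1 → 4.
The latitude characters are unchanged.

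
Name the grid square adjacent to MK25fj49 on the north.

MK25fk40

Latitude extended square 9; +1 → 10, wraps to 0, carry into subsquare.
Latitude subsquare j = 9; +1 → 10 = k.
The longitude characters are unchanged.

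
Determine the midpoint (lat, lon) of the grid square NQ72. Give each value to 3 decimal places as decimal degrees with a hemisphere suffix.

Field N=13, Q=16: +13·20° lon, +16·10° lat → SW at lon 80°, lat 70°.
Square 7, 2: +7·2° lon, +2·1° lat → SW at lon 94°, lat 72°.
Cell spans 2° lon × 1° lat. Centre is SW corner plus half of each.
latitude 72.500° N, longitude 95.000° E.

72.500° N, 95.000° E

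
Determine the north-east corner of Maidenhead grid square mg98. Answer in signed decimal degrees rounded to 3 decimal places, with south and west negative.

Field M=12, G=6: +12·20° lon, +6·10° lat → SW at lon 60°, lat -30°.
Square 9, 8: +9·2° lon, +8·1° lat → SW at lon 78°, lat -22°.
Cell spans 2° lon × 1° lat. NE corner is SW corner plus one full cell.
latitude -21.000, longitude 80.000.

-21.000, 80.000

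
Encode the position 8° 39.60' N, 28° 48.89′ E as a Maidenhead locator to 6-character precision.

Offset from 180°W / 90°S: lon 208.8148°, lat 98.6600°.
Field: 208.8148/20 → 10 → K, 98.6600/10 → 9 → J; chars KJ.
Square: 8.8148/2 → 4, 8.6600/1 → 8; chars 48.
Subsquare: 0.8148/0.0833333 → 9 → j, 0.6600/0.0416667 → 15 → p; chars jp.

KJ48jp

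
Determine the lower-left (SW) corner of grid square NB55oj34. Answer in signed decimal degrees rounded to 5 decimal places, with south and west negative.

-74.60833, 91.19167

Field N=13, B=1: +13·20° lon, +1·10° lat → SW at lon 80°, lat -80°.
Square 5, 5: +5·2° lon, +5·1° lat → SW at lon 90°, lat -75°.
Subsquare o=14, j=9: +14·0.0833333° lon, +9·0.0416667° lat → SW at lon 91.1667°, lat -74.625°.
Extended square 3, 4: +3·0.00833333° lon, +4·0.00416667° lat → SW at lon 91.1917°, lat -74.6083°.
latitude -74.60833, longitude 91.19167.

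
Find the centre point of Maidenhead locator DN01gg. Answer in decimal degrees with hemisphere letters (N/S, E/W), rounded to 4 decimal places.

Field D=3, N=13: +3·20° lon, +13·10° lat → SW at lon -120°, lat 40°.
Square 0, 1: +0·2° lon, +1·1° lat → SW at lon -120°, lat 41°.
Subsquare g=6, g=6: +6·0.0833333° lon, +6·0.0416667° lat → SW at lon -119.5°, lat 41.25°.
Cell spans 0.0833333° lon × 0.0416667° lat. Centre is SW corner plus half of each.
latitude 41.2708° N, longitude 119.4583° W.

41.2708° N, 119.4583° W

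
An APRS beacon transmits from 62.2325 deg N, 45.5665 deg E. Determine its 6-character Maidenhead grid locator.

LP22sf

Add 180° to longitude and 90° to latitude: 225.5665, 152.2325.
Field: 225.5665/20 → 11 → L, 152.2325/10 → 15 → P; chars LP.
Square: 5.5665/2 → 2, 2.2325/1 → 2; chars 22.
Subsquare: 1.5665/0.0833333 → 18 → s, 0.2325/0.0416667 → 5 → f; chars sf.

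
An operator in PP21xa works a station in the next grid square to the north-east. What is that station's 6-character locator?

Longitude subsquare x = 23; +1 → 24, wraps to 0 = a, carry into square.
Longitude square 2; +1 → 3.
Latitude subsquare a = 0; +1 → 1 = b.

PP31ab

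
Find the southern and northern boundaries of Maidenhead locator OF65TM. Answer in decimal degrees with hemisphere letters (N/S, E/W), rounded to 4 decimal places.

34.5000° S, 34.4583° S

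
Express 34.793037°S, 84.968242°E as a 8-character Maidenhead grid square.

NF25le69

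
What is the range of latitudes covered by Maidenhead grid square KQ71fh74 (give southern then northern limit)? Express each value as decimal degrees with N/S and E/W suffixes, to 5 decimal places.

Field K=10, Q=16: +10·20° lon, +16·10° lat → SW at lon 20°, lat 70°.
Square 7, 1: +7·2° lon, +1·1° lat → SW at lon 34°, lat 71°.
Subsquare f=5, h=7: +5·0.0833333° lon, +7·0.0416667° lat → SW at lon 34.4167°, lat 71.2917°.
Extended square 7, 4: +7·0.00833333° lon, +4·0.00416667° lat → SW at lon 34.475°, lat 71.3083°.
Cell spans 0.00833333° lon × 0.00416667° lat.
south 71.30833° N, north 71.31250° N.

71.30833° N, 71.31250° N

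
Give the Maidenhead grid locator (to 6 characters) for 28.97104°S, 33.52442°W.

HG31fa

Shift to the Maidenhead origin (180°W, 90°S): lon 146.4756, lat 61.0290.
Field (20°×10°, letters A–R): 146.4756/20 → 7 → H, 61.0290/10 → 6 → G; chars HG.
Square (2°×1°, digits 0–9): 6.4756/2 → 3, 1.0290/1 → 1; chars 31.
Subsquare (5′×2.5′, letters a–x): 0.4756/0.0833333 → 5 → f, 0.0290/0.0416667 → 0 → a; chars fa.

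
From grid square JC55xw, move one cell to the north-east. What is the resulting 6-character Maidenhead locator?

Longitude subsquare x = 23; +1 → 24, wraps to 0 = a, carry into square.
Longitude square 5; +1 → 6.
Latitude subsquare w = 22; +1 → 23 = x.

JC65ax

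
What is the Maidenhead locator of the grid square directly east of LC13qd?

LC13rd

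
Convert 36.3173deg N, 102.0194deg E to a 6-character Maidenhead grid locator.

Shift to the Maidenhead origin (180°W, 90°S): lon 282.0194, lat 126.3173.
Field: lon ⌊282.0194/20⌋ = 14 → O; lat ⌊126.3173/10⌋ = 12 → M.
Square: lon ⌊2.0194/2⌋ = 1; lat ⌊6.3173/1⌋ = 6.
Subsquare: lon ⌊0.0194/0.0833333⌋ = 0 → a; lat ⌊0.3173/0.0416667⌋ = 7 → h.

OM16ah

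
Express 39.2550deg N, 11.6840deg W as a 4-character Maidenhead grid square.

Shift to the Maidenhead origin (180°W, 90°S): lon 168.32, lat 129.25.
Field: 168.32/20 → 8 → I, 129.25/10 → 12 → M; chars IM.
Square: 8.32/2 → 4, 9.25/1 → 9; chars 49.

IM49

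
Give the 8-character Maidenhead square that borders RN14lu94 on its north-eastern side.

Longitude extended square 9; +1 → 10, wraps to 0, carry into subsquare.
Longitude subsquare l = 11; +1 → 12 = m.
Latitude extended square 4; +1 → 5.

RN14mu05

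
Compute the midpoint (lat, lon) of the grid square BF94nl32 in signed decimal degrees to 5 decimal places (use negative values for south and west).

-35.53125, -140.88750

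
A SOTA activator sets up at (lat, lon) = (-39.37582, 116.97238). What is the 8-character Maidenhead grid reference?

OF80lo69

Offset from 180°W / 90°S: lon 296.97238°, lat 50.62418°.
Field: 296.97238/20 → 14 → O, 50.62418/10 → 5 → F; chars OF.
Square: 16.97238/2 → 8, 0.62418/1 → 0; chars 80.
Subsquare: 0.97238/0.0833333 → 11 → l, 0.62418/0.0416667 → 14 → o; chars lo.
Extended square: 0.05571/0.00833333 → 6, 0.04085/0.00416667 → 9; chars 69.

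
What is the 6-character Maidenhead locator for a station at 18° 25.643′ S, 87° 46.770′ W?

EH61cn

Offset from 180°W / 90°S: lon 92.2205°, lat 71.5726°.
Field: 92.2205/20 → 4 → E, 71.5726/10 → 7 → H; chars EH.
Square: 12.2205/2 → 6, 1.5726/1 → 1; chars 61.
Subsquare: 0.2205/0.0833333 → 2 → c, 0.5726/0.0416667 → 13 → n; chars cn.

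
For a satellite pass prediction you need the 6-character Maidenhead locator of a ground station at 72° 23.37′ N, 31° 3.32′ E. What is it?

Offset from 180°W / 90°S: lon 211.0553°, lat 162.3895°.
Field: lon ⌊211.0553/20⌋ = 10 → K; lat ⌊162.3895/10⌋ = 16 → Q.
Square: lon ⌊11.0553/2⌋ = 5; lat ⌊2.3895/1⌋ = 2.
Subsquare: lon ⌊1.0553/0.0833333⌋ = 12 → m; lat ⌊0.3895/0.0416667⌋ = 9 → j.

KQ52mj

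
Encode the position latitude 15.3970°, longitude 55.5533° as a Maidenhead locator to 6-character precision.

LK75sj

Add 180° to longitude and 90° to latitude: 235.5533, 105.3970.
Field: 235.5533/20 → 11 → L, 105.3970/10 → 10 → K; chars LK.
Square: 15.5533/2 → 7, 5.3970/1 → 5; chars 75.
Subsquare: 1.5533/0.0833333 → 18 → s, 0.3970/0.0416667 → 9 → j; chars sj.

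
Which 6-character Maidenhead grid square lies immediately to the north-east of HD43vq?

Longitude subsquare v = 21; +1 → 22 = w.
Latitude subsquare q = 16; +1 → 17 = r.

HD43wr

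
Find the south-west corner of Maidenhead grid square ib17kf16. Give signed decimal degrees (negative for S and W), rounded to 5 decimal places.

Field I=8, B=1: +8·20° lon, +1·10° lat → SW at lon -20°, lat -80°.
Square 1, 7: +1·2° lon, +7·1° lat → SW at lon -18°, lat -73°.
Subsquare k=10, f=5: +10·0.0833333° lon, +5·0.0416667° lat → SW at lon -17.1667°, lat -72.7917°.
Extended square 1, 6: +1·0.00833333° lon, +6·0.00416667° lat → SW at lon -17.1583°, lat -72.7667°.
latitude -72.76667, longitude -17.15833.

-72.76667, -17.15833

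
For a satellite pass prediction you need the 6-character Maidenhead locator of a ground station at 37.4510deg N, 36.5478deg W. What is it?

HM17rk

Offset from 180°W / 90°S: lon 143.4522°, lat 127.4510°.
Field: 143.4522/20 → 7 → H, 127.4510/10 → 12 → M; chars HM.
Square: 3.4522/2 → 1, 7.4510/1 → 7; chars 17.
Subsquare: 1.4522/0.0833333 → 17 → r, 0.4510/0.0416667 → 10 → k; chars rk.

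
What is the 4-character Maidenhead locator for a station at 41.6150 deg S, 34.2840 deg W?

HE28

Offset from 180°W / 90°S: lon 145.72°, lat 48.38°.
Field (20°×10°, letters A–R): lon ⌊145.72/20⌋ = 7 → H; lat ⌊48.38/10⌋ = 4 → E.
Square (2°×1°, digits 0–9): lon ⌊5.72/2⌋ = 2; lat ⌊8.38/1⌋ = 8.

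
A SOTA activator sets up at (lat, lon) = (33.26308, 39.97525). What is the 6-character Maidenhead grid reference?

KM93xg

Offset from 180°W / 90°S: lon 219.9753°, lat 123.2631°.
Field: 219.9753/20 → 10 → K, 123.2631/10 → 12 → M; chars KM.
Square: 19.9753/2 → 9, 3.2631/1 → 3; chars 93.
Subsquare: 1.9753/0.0833333 → 23 → x, 0.2631/0.0416667 → 6 → g; chars xg.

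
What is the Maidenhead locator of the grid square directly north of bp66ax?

BP67aa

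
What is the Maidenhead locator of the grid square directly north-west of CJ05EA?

CJ05db

Longitude subsquare e = 4; −1 → 3 = d.
Latitude subsquare a = 0; +1 → 1 = b.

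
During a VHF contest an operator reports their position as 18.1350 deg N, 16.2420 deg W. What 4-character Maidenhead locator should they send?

IK18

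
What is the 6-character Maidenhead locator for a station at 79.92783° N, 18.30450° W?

Add 180° to longitude and 90° to latitude: 161.6955, 169.9278.
Field: 161.6955/20 → 8 → I, 169.9278/10 → 16 → Q; chars IQ.
Square: 1.6955/2 → 0, 9.9278/1 → 9; chars 09.
Subsquare: 1.6955/0.0833333 → 20 → u, 0.9278/0.0416667 → 22 → w; chars uw.

IQ09uw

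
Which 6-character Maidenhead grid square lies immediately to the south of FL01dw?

Latitude subsquare w = 22; −1 → 21 = v.
The longitude characters are unchanged.

FL01dv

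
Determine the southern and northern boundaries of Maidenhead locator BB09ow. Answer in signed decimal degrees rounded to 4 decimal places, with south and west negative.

-70.0833, -70.0417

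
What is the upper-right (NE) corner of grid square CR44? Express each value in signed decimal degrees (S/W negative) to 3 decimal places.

85.000, -130.000

Field C=2, R=17: +2·20° lon, +17·10° lat → SW at lon -140°, lat 80°.
Square 4, 4: +4·2° lon, +4·1° lat → SW at lon -132°, lat 84°.
Cell spans 2° lon × 1° lat. NE corner is SW corner plus one full cell.
latitude 85.000, longitude -130.000.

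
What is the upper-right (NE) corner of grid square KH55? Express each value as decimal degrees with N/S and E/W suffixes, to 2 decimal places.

Field K=10, H=7: +10·20° lon, +7·10° lat → SW at lon 20°, lat -20°.
Square 5, 5: +5·2° lon, +5·1° lat → SW at lon 30°, lat -15°.
Cell spans 2° lon × 1° lat. NE corner is SW corner plus one full cell.
latitude 14.00° S, longitude 32.00° E.

14.00° S, 32.00° E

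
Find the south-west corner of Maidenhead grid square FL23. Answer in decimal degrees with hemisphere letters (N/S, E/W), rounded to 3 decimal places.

23.000° N, 76.000° W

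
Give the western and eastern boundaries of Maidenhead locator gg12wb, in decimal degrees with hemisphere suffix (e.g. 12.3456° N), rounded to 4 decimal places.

56.1667° W, 56.0833° W

Field G=6, G=6: +6·20° lon, +6·10° lat → SW at lon -60°, lat -30°.
Square 1, 2: +1·2° lon, +2·1° lat → SW at lon -58°, lat -28°.
Subsquare w=22, b=1: +22·0.0833333° lon, +1·0.0416667° lat → SW at lon -56.1667°, lat -27.9583°.
Cell spans 0.0833333° lon × 0.0416667° lat.
west 56.1667° W, east 56.0833° W.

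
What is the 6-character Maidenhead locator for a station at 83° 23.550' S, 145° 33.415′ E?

Offset from 180°W / 90°S: lon 325.5569°, lat 6.6075°.
Field: 325.5569/20 → 16 → Q, 6.6075/10 → 0 → A; chars QA.
Square: 5.5569/2 → 2, 6.6075/1 → 6; chars 26.
Subsquare: 1.5569/0.0833333 → 18 → s, 0.6075/0.0416667 → 14 → o; chars so.

QA26so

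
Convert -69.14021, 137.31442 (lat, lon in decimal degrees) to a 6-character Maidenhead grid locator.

PC80pu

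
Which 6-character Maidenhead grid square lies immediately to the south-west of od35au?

OD25xt

Longitude subsquare a = 0; −1 → -1, wraps to 23 = x, carry into square.
Longitude square 3; −1 → 2.
Latitude subsquare u = 20; −1 → 19 = t.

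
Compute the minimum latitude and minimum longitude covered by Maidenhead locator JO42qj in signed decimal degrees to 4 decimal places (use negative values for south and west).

Field J=9, O=14: +9·20° lon, +14·10° lat → SW at lon 0°, lat 50°.
Square 4, 2: +4·2° lon, +2·1° lat → SW at lon 8°, lat 52°.
Subsquare q=16, j=9: +16·0.0833333° lon, +9·0.0416667° lat → SW at lon 9.33333°, lat 52.375°.
latitude 52.3750, longitude 9.3333.

52.3750, 9.3333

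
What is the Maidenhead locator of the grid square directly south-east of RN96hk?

RN96ij

Longitude subsquare h = 7; +1 → 8 = i.
Latitude subsquare k = 10; −1 → 9 = j.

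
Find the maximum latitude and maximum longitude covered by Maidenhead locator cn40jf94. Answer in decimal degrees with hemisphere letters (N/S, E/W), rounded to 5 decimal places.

40.22917° N, 131.16667° W

Field C=2, N=13: +2·20° lon, +13·10° lat → SW at lon -140°, lat 40°.
Square 4, 0: +4·2° lon, +0·1° lat → SW at lon -132°, lat 40°.
Subsquare j=9, f=5: +9·0.0833333° lon, +5·0.0416667° lat → SW at lon -131.25°, lat 40.2083°.
Extended square 9, 4: +9·0.00833333° lon, +4·0.00416667° lat → SW at lon -131.175°, lat 40.225°.
Cell spans 0.00833333° lon × 0.00416667° lat. NE corner is SW corner plus one full cell.
latitude 40.22917° N, longitude 131.16667° W.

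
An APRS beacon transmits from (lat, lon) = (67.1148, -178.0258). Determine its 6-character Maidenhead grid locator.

AP07xc

Shift to the Maidenhead origin (180°W, 90°S): lon 1.9742, lat 157.1148.
Field: lon ⌊1.9742/20⌋ = 0 → A; lat ⌊157.1148/10⌋ = 15 → P.
Square: lon ⌊1.9742/2⌋ = 0; lat ⌊7.1148/1⌋ = 7.
Subsquare: lon ⌊1.9742/0.0833333⌋ = 23 → x; lat ⌊0.1148/0.0416667⌋ = 2 → c.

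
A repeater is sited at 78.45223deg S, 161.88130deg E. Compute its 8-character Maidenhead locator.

Offset from 180°W / 90°S: lon 341.88130°, lat 11.54777°.
Field (20°×10°, letters A–R): lon ⌊341.88130/20⌋ = 17 → R; lat ⌊11.54777/10⌋ = 1 → B.
Square (2°×1°, digits 0–9): lon ⌊1.88130/2⌋ = 0; lat ⌊1.54777/1⌋ = 1.
Subsquare (5′×2.5′, letters a–x): lon ⌊1.88130/0.0833333⌋ = 22 → w; lat ⌊0.54777/0.0416667⌋ = 13 → n.
Extended square (30″×15″, digits 0–9): lon ⌊0.04797/0.00833333⌋ = 5; lat ⌊0.00610/0.00416667⌋ = 1.

RB01wn51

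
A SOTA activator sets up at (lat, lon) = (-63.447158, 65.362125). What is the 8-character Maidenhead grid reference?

MC26qn32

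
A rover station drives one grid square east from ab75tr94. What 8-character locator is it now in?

AB75ur04

Longitude extended square 9; +1 → 10, wraps to 0, carry into subsquare.
Longitude subsquare t = 19; +1 → 20 = u.
The latitude characters are unchanged.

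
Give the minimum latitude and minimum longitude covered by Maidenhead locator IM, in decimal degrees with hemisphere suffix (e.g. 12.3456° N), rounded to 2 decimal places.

Field I=8, M=12: +8·20° lon, +12·10° lat → SW at lon -20°, lat 30°.
latitude 30.00° N, longitude 20.00° W.

30.00° N, 20.00° W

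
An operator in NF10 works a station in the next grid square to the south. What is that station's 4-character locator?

NE19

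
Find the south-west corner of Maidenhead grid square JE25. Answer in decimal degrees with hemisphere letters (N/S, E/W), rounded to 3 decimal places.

45.000° S, 4.000° E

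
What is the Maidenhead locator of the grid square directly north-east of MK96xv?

Longitude subsquare x = 23; +1 → 24, wraps to 0 = a, carry into square.
Longitude square 9; +1 → 10, wraps to 0, carry into field.
Longitude field M = 12; +1 → 13 = N.
Latitude subsquare v = 21; +1 → 22 = w.

NK06aw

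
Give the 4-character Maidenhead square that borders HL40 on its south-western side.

HK39

Longitude square 4; −1 → 3.
Latitude square 0; −1 → -1, wraps to 9, carry into field.
Latitude field L = 11; −1 → 10 = K.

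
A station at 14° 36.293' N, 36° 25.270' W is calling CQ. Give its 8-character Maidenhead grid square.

HK14so95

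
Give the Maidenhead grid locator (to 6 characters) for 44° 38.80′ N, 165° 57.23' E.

RN24xp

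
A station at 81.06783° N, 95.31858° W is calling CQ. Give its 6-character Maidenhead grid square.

ER21ib

Offset from 180°W / 90°S: lon 84.6814°, lat 171.0678°.
Field: 84.6814/20 → 4 → E, 171.0678/10 → 17 → R; chars ER.
Square: 4.6814/2 → 2, 1.0678/1 → 1; chars 21.
Subsquare: 0.6814/0.0833333 → 8 → i, 0.0678/0.0416667 → 1 → b; chars ib.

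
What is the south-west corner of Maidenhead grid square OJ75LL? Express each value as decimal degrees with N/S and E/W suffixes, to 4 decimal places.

5.4583° N, 114.9167° E

Field O=14, J=9: +14·20° lon, +9·10° lat → SW at lon 100°, lat 0°.
Square 7, 5: +7·2° lon, +5·1° lat → SW at lon 114°, lat 5°.
Subsquare l=11, l=11: +11·0.0833333° lon, +11·0.0416667° lat → SW at lon 114.917°, lat 5.45833°.
latitude 5.4583° N, longitude 114.9167° E.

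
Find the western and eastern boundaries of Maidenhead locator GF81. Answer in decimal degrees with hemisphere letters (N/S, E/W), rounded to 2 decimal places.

Field G=6, F=5: +6·20° lon, +5·10° lat → SW at lon -60°, lat -40°.
Square 8, 1: +8·2° lon, +1·1° lat → SW at lon -44°, lat -39°.
Cell spans 2° lon × 1° lat.
west 44.00° W, east 42.00° W.

44.00° W, 42.00° W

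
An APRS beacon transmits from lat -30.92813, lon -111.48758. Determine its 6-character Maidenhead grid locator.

DF49gb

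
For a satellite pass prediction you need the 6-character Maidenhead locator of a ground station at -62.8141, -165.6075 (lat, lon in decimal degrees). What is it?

AC77ee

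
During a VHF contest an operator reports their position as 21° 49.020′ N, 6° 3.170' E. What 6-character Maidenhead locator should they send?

JL31at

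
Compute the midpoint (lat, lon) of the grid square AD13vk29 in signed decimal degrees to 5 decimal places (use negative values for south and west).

-56.54375, -176.22917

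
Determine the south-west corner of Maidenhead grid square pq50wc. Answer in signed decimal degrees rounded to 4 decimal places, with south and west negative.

70.0833, 131.8333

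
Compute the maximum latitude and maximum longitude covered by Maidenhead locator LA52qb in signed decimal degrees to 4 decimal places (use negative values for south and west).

Field L=11, A=0: +11·20° lon, +0·10° lat → SW at lon 40°, lat -90°.
Square 5, 2: +5·2° lon, +2·1° lat → SW at lon 50°, lat -88°.
Subsquare q=16, b=1: +16·0.0833333° lon, +1·0.0416667° lat → SW at lon 51.3333°, lat -87.9583°.
Cell spans 0.0833333° lon × 0.0416667° lat. NE corner is SW corner plus one full cell.
latitude -87.9167, longitude 51.4167.

-87.9167, 51.4167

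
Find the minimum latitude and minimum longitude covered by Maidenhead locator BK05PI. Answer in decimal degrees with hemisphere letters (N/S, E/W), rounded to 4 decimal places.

Field B=1, K=10: +1·20° lon, +10·10° lat → SW at lon -160°, lat 10°.
Square 0, 5: +0·2° lon, +5·1° lat → SW at lon -160°, lat 15°.
Subsquare p=15, i=8: +15·0.0833333° lon, +8·0.0416667° lat → SW at lon -158.75°, lat 15.3333°.
latitude 15.3333° N, longitude 158.7500° W.

15.3333° N, 158.7500° W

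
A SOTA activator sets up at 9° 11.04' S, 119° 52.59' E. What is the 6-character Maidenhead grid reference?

Shift to the Maidenhead origin (180°W, 90°S): lon 299.8765, lat 80.8160.
Field (20°×10°, letters A–R): 299.8765/20 → 14 → O, 80.8160/10 → 8 → I; chars OI.
Square (2°×1°, digits 0–9): 19.8765/2 → 9, 0.8160/1 → 0; chars 90.
Subsquare (5′×2.5′, letters a–x): 1.8765/0.0833333 → 22 → w, 0.8160/0.0416667 → 19 → t; chars wt.

OI90wt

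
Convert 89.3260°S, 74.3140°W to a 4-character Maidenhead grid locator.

FA20

Offset from 180°W / 90°S: lon 105.69°, lat 0.67°.
Field: 105.69/20 → 5 → F, 0.67/10 → 0 → A; chars FA.
Square: 5.69/2 → 2, 0.67/1 → 0; chars 20.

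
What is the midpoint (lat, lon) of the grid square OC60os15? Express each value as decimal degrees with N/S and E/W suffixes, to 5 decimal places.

69.22708° S, 113.17917° E

Field O=14, C=2: +14·20° lon, +2·10° lat → SW at lon 100°, lat -70°.
Square 6, 0: +6·2° lon, +0·1° lat → SW at lon 112°, lat -70°.
Subsquare o=14, s=18: +14·0.0833333° lon, +18·0.0416667° lat → SW at lon 113.167°, lat -69.25°.
Extended square 1, 5: +1·0.00833333° lon, +5·0.00416667° lat → SW at lon 113.175°, lat -69.2292°.
Cell spans 0.00833333° lon × 0.00416667° lat. Centre is SW corner plus half of each.
latitude 69.22708° S, longitude 113.17917° E.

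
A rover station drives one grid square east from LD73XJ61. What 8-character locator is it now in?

LD73xj71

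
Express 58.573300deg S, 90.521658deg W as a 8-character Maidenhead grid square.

Shift to the Maidenhead origin (180°W, 90°S): lon 89.47834, lat 31.42670.
Field: 89.47834/20 → 4 → E, 31.42670/10 → 3 → D; chars ED.
Square: 9.47834/2 → 4, 1.42670/1 → 1; chars 41.
Subsquare: 1.47834/0.0833333 → 17 → r, 0.42670/0.0416667 → 10 → k; chars rk.
Extended square: 0.06168/0.00833333 → 7, 0.01003/0.00416667 → 2; chars 72.

ED41rk72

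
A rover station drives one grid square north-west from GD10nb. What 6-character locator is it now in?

GD10mc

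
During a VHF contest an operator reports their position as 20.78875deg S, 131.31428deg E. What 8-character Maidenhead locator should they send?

PG59pf70

Offset from 180°W / 90°S: lon 311.31428°, lat 69.21125°.
Field (20°×10°, letters A–R): lon ⌊311.31428/20⌋ = 15 → P; lat ⌊69.21125/10⌋ = 6 → G.
Square (2°×1°, digits 0–9): lon ⌊11.31428/2⌋ = 5; lat ⌊9.21125/1⌋ = 9.
Subsquare (5′×2.5′, letters a–x): lon ⌊1.31428/0.0833333⌋ = 15 → p; lat ⌊0.21125/0.0416667⌋ = 5 → f.
Extended square (30″×15″, digits 0–9): lon ⌊0.06428/0.00833333⌋ = 7; lat ⌊0.00292/0.00416667⌋ = 0.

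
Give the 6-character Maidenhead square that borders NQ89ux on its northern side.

Latitude subsquare x = 23; +1 → 24, wraps to 0 = a, carry into square.
Latitude square 9; +1 → 10, wraps to 0, carry into field.
Latitude field Q = 16; +1 → 17 = R.
The longitude characters are unchanged.

NR80ua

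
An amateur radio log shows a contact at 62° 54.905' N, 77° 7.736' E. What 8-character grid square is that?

MP82nv59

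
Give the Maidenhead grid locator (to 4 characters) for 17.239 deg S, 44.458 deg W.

Shift to the Maidenhead origin (180°W, 90°S): lon 135.54, lat 72.76.
Field (20°×10°, letters A–R): 135.54/20 → 6 → G, 72.76/10 → 7 → H; chars GH.
Square (2°×1°, digits 0–9): 15.54/2 → 7, 2.76/1 → 2; chars 72.

GH72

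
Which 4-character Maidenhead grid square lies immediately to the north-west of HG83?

Longitude square 8; −1 → 7.
Latitude square 3; +1 → 4.

HG74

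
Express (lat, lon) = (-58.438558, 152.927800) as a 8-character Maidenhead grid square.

QD61ln14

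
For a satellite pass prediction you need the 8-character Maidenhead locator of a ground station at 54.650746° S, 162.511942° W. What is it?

Offset from 180°W / 90°S: lon 17.48806°, lat 35.34925°.
Field: 17.48806/20 → 0 → A, 35.34925/10 → 3 → D; chars AD.
Square: 17.48806/2 → 8, 5.34925/1 → 5; chars 85.
Subsquare: 1.48806/0.0833333 → 17 → r, 0.34925/0.0416667 → 8 → i; chars ri.
Extended square: 0.07139/0.00833333 → 8, 0.01592/0.00416667 → 3; chars 83.

AD85ri83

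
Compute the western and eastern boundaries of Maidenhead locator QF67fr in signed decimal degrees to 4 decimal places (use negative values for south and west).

Field Q=16, F=5: +16·20° lon, +5·10° lat → SW at lon 140°, lat -40°.
Square 6, 7: +6·2° lon, +7·1° lat → SW at lon 152°, lat -33°.
Subsquare f=5, r=17: +5·0.0833333° lon, +17·0.0416667° lat → SW at lon 152.417°, lat -32.2917°.
Cell spans 0.0833333° lon × 0.0416667° lat.
west 152.4167, east 152.5000.

152.4167, 152.5000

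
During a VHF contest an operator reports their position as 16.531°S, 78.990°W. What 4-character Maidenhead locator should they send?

FH03

Offset from 180°W / 90°S: lon 101.01°, lat 73.47°.
Field (20°×10°, letters A–R): 101.01/20 → 5 → F, 73.47/10 → 7 → H; chars FH.
Square (2°×1°, digits 0–9): 1.01/2 → 0, 3.47/1 → 3; chars 03.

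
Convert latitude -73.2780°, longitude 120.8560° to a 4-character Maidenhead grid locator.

Add 180° to longitude and 90° to latitude: 300.86, 16.72.
Field (20°×10°, letters A–R): lon ⌊300.86/20⌋ = 15 → P; lat ⌊16.72/10⌋ = 1 → B.
Square (2°×1°, digits 0–9): lon ⌊0.86/2⌋ = 0; lat ⌊6.72/1⌋ = 6.

PB06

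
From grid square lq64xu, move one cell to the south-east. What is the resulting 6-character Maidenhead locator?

LQ74at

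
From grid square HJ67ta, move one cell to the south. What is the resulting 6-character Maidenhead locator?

HJ66tx

Latitude subsquare a = 0; −1 → -1, wraps to 23 = x, carry into square.
Latitude square 7; −1 → 6.
The longitude characters are unchanged.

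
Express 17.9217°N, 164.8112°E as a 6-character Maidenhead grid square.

RK27jw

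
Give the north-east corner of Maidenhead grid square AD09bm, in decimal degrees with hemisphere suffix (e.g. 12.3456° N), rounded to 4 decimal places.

Field A=0, D=3: +0·20° lon, +3·10° lat → SW at lon -180°, lat -60°.
Square 0, 9: +0·2° lon, +9·1° lat → SW at lon -180°, lat -51°.
Subsquare b=1, m=12: +1·0.0833333° lon, +12·0.0416667° lat → SW at lon -179.917°, lat -50.5°.
Cell spans 0.0833333° lon × 0.0416667° lat. NE corner is SW corner plus one full cell.
latitude 50.4583° S, longitude 179.8333° W.

50.4583° S, 179.8333° W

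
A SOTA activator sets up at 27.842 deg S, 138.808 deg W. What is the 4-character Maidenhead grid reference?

Offset from 180°W / 90°S: lon 41.19°, lat 62.16°.
Field: lon ⌊41.19/20⌋ = 2 → C; lat ⌊62.16/10⌋ = 6 → G.
Square: lon ⌊1.19/2⌋ = 0; lat ⌊2.16/1⌋ = 2.

CG02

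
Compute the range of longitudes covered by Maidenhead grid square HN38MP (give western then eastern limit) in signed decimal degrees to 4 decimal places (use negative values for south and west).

-33.0000, -32.9167

Field H=7, N=13: +7·20° lon, +13·10° lat → SW at lon -40°, lat 40°.
Square 3, 8: +3·2° lon, +8·1° lat → SW at lon -34°, lat 48°.
Subsquare m=12, p=15: +12·0.0833333° lon, +15·0.0416667° lat → SW at lon -33°, lat 48.625°.
Cell spans 0.0833333° lon × 0.0416667° lat.
west -33.0000, east -32.9167.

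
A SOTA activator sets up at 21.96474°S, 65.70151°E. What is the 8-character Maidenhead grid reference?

Add 180° to longitude and 90° to latitude: 245.70151, 68.03526.
Field: lon ⌊245.70151/20⌋ = 12 → M; lat ⌊68.03526/10⌋ = 6 → G.
Square: lon ⌊5.70151/2⌋ = 2; lat ⌊8.03526/1⌋ = 8.
Subsquare: lon ⌊1.70151/0.0833333⌋ = 20 → u; lat ⌊0.03526/0.0416667⌋ = 0 → a.
Extended square: lon ⌊0.03484/0.00833333⌋ = 4; lat ⌊0.03526/0.00416667⌋ = 8.

MG28ua48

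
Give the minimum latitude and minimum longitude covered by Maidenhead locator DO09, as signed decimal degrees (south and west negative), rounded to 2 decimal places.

59.00, -120.00

Field D=3, O=14: +3·20° lon, +14·10° lat → SW at lon -120°, lat 50°.
Square 0, 9: +0·2° lon, +9·1° lat → SW at lon -120°, lat 59°.
latitude 59.00, longitude -120.00.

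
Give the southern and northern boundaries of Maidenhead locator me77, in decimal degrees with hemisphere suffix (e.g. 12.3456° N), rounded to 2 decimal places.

43.00° S, 42.00° S

Field M=12, E=4: +12·20° lon, +4·10° lat → SW at lon 60°, lat -50°.
Square 7, 7: +7·2° lon, +7·1° lat → SW at lon 74°, lat -43°.
Cell spans 2° lon × 1° lat.
south 43.00° S, north 42.00° S.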